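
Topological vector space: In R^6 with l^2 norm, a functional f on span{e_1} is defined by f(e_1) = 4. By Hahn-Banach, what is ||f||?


The norm of f is given by ||f|| = sup_{||x||=1} |f(x)|.
On span{e_1}, ||e_1|| = 1, so ||f|| = |f(e_1)| / ||e_1||
= |4| / 1 = 4.0000

4.0000


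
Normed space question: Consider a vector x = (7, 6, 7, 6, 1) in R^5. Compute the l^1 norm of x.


The l^1 norm equals the sum of absolute values of all components.
||x||_1 = 7 + 6 + 7 + 6 + 1
= 27

27.0000


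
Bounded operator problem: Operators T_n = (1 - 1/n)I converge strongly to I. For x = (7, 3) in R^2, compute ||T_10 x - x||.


T_10 x - x = (1 - 1/10)x - x = -x/10
||x|| = sqrt(58) = 7.6158
||T_10 x - x|| = ||x||/10 = 7.6158/10 = 0.7616

0.7616


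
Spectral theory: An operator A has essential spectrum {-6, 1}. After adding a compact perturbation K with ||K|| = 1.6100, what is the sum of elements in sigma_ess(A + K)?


By Weyl's theorem, the essential spectrum is invariant under compact perturbations.
sigma_ess(A + K) = sigma_ess(A) = {-6, 1}
Sum = -6 + 1 = -5

-5


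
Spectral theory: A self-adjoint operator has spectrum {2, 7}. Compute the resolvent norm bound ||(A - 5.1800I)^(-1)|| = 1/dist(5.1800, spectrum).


dist(5.1800, {2, 7}) = min(|5.1800 - 2|, |5.1800 - 7|)
= min(3.1800, 1.8200) = 1.8200
Resolvent bound = 1/1.8200 = 0.5495

0.5495


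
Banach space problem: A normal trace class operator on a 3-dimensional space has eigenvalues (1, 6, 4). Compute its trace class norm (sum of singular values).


For a normal operator, singular values equal |eigenvalues|.
Trace norm = sum |lambda_i| = 1 + 6 + 4
= 11

11


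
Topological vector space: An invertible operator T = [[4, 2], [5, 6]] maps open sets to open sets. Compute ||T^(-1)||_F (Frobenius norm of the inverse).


det(T) = 4*6 - 2*5 = 14
T^(-1) = (1/14) * [[6, -2], [-5, 4]] = [[0.4286, -0.1429], [-0.3571, 0.2857]]
||T^(-1)||_F^2 = 0.4286^2 + (-0.1429)^2 + (-0.3571)^2 + 0.2857^2 = 0.4133
||T^(-1)||_F = sqrt(0.4133) = 0.6429

0.6429


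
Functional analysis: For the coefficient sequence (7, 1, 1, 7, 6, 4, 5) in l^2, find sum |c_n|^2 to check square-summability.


sum |c_n|^2 = 7^2 + 1^2 + 1^2 + 7^2 + 6^2 + 4^2 + 5^2
= 49 + 1 + 1 + 49 + 36 + 16 + 25
= 177

177


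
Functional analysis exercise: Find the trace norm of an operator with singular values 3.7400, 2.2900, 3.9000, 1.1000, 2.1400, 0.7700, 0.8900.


The nuclear norm is the sum of all singular values.
||T||_1 = 3.7400 + 2.2900 + 3.9000 + 1.1000 + 2.1400 + 0.7700 + 0.8900
= 14.8300

14.8300


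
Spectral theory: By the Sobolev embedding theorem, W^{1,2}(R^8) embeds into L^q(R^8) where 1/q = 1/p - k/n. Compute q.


Using the Sobolev embedding formula: 1/q = 1/p - k/n
1/q = 1/2 - 1/8 = 3/8
q = 1/(3/8) = 8/3 = 2.6667

2.6667


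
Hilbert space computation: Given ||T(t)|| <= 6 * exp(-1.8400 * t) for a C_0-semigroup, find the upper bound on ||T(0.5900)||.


||T(0.5900)|| <= 6 * exp(-1.8400 * 0.5900)
= 6 * exp(-1.0856)
= 6 * 0.3377
= 2.0262

2.0262


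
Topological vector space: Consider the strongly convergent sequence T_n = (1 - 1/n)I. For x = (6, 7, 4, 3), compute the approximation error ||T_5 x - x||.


T_5 x - x = (1 - 1/5)x - x = -x/5
||x|| = sqrt(110) = 10.4881
||T_5 x - x|| = ||x||/5 = 10.4881/5 = 2.0976

2.0976


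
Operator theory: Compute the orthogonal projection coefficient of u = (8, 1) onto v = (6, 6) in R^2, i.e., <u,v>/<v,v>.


Computing <u,v> = 8*6 + 1*6 = 54
Computing <v,v> = 6^2 + 6^2 = 72
Projection coefficient = 54/72 = 0.7500

0.7500


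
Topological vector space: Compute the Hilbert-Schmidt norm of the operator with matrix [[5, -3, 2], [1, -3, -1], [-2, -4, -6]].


The Hilbert-Schmidt norm is sqrt(sum of squares of all entries).
Sum of squares = 5^2 + (-3)^2 + 2^2 + 1^2 + (-3)^2 + (-1)^2 + (-2)^2 + (-4)^2 + (-6)^2
= 25 + 9 + 4 + 1 + 9 + 1 + 4 + 16 + 36 = 105
||T||_HS = sqrt(105) = 10.2470

10.2470


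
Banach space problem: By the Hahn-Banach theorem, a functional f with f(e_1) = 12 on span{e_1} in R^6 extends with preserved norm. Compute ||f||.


The norm of f is given by ||f|| = sup_{||x||=1} |f(x)|.
On span{e_1}, ||e_1|| = 1, so ||f|| = |f(e_1)| / ||e_1||
= |12| / 1 = 12.0000

12.0000


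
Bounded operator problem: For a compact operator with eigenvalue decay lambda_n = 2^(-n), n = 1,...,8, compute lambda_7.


The eigenvalue formula gives lambda_7 = 1/2^7
= 1/128
= 0.0078

0.0078


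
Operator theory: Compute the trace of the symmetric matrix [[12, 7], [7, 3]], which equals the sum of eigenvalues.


For a self-adjoint (symmetric) matrix, the eigenvalues are real.
The sum of eigenvalues equals the trace of the matrix.
trace = 12 + 3 = 15

15


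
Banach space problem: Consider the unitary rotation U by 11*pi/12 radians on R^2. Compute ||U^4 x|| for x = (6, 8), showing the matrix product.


U is a rotation by theta = 11*pi/12
U^4 = rotation by 4*theta = 44*pi/12 = 20*pi/12 (mod 2*pi)
cos(20*pi/12) = 0.5000, sin(20*pi/12) = -0.8660
U^4 x = (0.5000 * 6 - -0.8660 * 8, -0.8660 * 6 + 0.5000 * 8)
= (9.9282, -1.1962)
||U^4 x|| = sqrt(9.9282^2 + (-1.1962)^2) = sqrt(100.0000) = 10.0000

10.0000


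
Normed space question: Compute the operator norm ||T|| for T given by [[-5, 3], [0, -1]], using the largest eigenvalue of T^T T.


A^T A = [[25, -15], [-15, 10]]
trace(A^T A) = 35, det(A^T A) = 25
discriminant = 35^2 - 4*25 = 1125
Largest eigenvalue of A^T A = (trace + sqrt(disc))/2 = 34.2705
||T|| = sqrt(34.2705) = 5.8541

5.8541


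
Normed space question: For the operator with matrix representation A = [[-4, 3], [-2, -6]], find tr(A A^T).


trace(A * A^T) = sum of squares of all entries
= (-4)^2 + 3^2 + (-2)^2 + (-6)^2
= 16 + 9 + 4 + 36
= 65

65


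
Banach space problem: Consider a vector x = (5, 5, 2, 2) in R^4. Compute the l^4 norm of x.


The l^4 norm = (sum |x_i|^4)^(1/4)
Sum of 4th powers = 625 + 625 + 16 + 16 = 1282
||x||_4 = (1282)^(1/4) = 5.9837

5.9837


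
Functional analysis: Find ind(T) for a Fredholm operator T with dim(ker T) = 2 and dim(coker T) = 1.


The Fredholm index is defined as ind(T) = dim(ker T) - dim(coker T)
= 2 - 1
= 1

1


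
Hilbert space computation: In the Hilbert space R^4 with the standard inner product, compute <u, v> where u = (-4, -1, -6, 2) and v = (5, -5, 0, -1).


Computing the standard inner product <u, v> = sum u_i * v_i
= -4*5 + -1*-5 + -6*0 + 2*-1
= -20 + 5 + 0 + -2
= -17

-17


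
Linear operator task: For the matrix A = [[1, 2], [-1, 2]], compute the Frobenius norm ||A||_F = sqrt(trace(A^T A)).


||A||_F^2 = sum a_ij^2
= 1^2 + 2^2 + (-1)^2 + 2^2
= 1 + 4 + 1 + 4 = 10
||A||_F = sqrt(10) = 3.1623

3.1623


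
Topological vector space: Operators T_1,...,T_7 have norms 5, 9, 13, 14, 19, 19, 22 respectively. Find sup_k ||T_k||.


By the Uniform Boundedness Principle, the supremum of norms is finite.
sup_k ||T_k|| = max(5, 9, 13, 14, 19, 19, 22) = 22

22


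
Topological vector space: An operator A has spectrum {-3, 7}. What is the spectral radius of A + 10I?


Spectrum of A + 10I = {7, 17}
Spectral radius = max |lambda| over the shifted spectrum
= max(7, 17) = 17

17


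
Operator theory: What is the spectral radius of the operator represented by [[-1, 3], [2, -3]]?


For a 2x2 matrix, eigenvalues satisfy lambda^2 - (trace)*lambda + det = 0
trace = -1 + -3 = -4
det = -1*-3 - 3*2 = -3
discriminant = (-4)^2 - 4*(-3) = 28
spectral radius = max |eigenvalue| = 4.6458

4.6458


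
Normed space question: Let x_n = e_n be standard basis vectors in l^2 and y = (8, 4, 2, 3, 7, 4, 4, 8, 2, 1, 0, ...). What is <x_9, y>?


x_9 = e_9 is the standard basis vector with 1 in position 9.
<x_9, y> = y_9 = 2
As n -> infinity, <x_n, y> -> 0, confirming weak convergence of (x_n) to 0.

2


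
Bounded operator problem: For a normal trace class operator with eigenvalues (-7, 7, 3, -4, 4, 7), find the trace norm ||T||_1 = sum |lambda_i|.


For a normal operator, singular values equal |eigenvalues|.
Trace norm = sum |lambda_i| = 7 + 7 + 3 + 4 + 4 + 7
= 32

32


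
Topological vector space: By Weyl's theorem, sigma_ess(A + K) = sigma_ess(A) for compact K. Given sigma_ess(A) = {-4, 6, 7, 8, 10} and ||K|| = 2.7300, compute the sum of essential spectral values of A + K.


By Weyl's theorem, the essential spectrum is invariant under compact perturbations.
sigma_ess(A + K) = sigma_ess(A) = {-4, 6, 7, 8, 10}
Sum = -4 + 6 + 7 + 8 + 10 = 27

27


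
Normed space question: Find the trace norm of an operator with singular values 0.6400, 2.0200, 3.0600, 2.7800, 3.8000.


The nuclear norm is the sum of all singular values.
||T||_1 = 0.6400 + 2.0200 + 3.0600 + 2.7800 + 3.8000
= 12.3000

12.3000


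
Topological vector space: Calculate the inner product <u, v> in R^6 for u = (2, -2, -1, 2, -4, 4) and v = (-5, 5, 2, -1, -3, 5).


Computing the standard inner product <u, v> = sum u_i * v_i
= 2*-5 + -2*5 + -1*2 + 2*-1 + -4*-3 + 4*5
= -10 + -10 + -2 + -2 + 12 + 20
= 8

8


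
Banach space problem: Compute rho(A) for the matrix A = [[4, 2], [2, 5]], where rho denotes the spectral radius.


For a 2x2 matrix, eigenvalues satisfy lambda^2 - (trace)*lambda + det = 0
trace = 4 + 5 = 9
det = 4*5 - 2*2 = 16
discriminant = 9^2 - 4*(16) = 17
spectral radius = max |eigenvalue| = 6.5616

6.5616


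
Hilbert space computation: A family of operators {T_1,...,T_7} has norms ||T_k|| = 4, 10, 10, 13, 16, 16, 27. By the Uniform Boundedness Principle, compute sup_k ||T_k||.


By the Uniform Boundedness Principle, the supremum of norms is finite.
sup_k ||T_k|| = max(4, 10, 10, 13, 16, 16, 27) = 27

27


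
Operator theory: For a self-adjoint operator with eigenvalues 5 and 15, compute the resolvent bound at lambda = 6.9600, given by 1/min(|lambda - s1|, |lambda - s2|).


dist(6.9600, {5, 15}) = min(|6.9600 - 5|, |6.9600 - 15|)
= min(1.9600, 8.0400) = 1.9600
Resolvent bound = 1/1.9600 = 0.5102

0.5102


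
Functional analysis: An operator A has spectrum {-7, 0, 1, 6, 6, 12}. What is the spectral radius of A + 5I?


Spectrum of A + 5I = {-2, 5, 6, 11, 11, 17}
Spectral radius = max |lambda| over the shifted spectrum
= max(2, 5, 6, 11, 11, 17) = 17

17


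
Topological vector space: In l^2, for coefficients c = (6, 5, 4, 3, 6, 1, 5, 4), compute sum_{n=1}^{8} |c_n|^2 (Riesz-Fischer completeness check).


sum |c_n|^2 = 6^2 + 5^2 + 4^2 + 3^2 + 6^2 + 1^2 + 5^2 + 4^2
= 36 + 25 + 16 + 9 + 36 + 1 + 25 + 16
= 164

164


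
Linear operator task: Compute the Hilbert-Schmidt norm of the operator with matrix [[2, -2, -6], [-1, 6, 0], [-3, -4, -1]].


The Hilbert-Schmidt norm is sqrt(sum of squares of all entries).
Sum of squares = 2^2 + (-2)^2 + (-6)^2 + (-1)^2 + 6^2 + 0^2 + (-3)^2 + (-4)^2 + (-1)^2
= 4 + 4 + 36 + 1 + 36 + 0 + 9 + 16 + 1 = 107
||T||_HS = sqrt(107) = 10.3441

10.3441


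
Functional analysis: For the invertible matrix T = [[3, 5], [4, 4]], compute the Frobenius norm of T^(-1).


det(T) = 3*4 - 5*4 = -8
T^(-1) = (1/-8) * [[4, -5], [-4, 3]] = [[-0.5000, 0.6250], [0.5000, -0.3750]]
||T^(-1)||_F^2 = (-0.5000)^2 + 0.6250^2 + 0.5000^2 + (-0.3750)^2 = 1.0312
||T^(-1)||_F = sqrt(1.0312) = 1.0155

1.0155


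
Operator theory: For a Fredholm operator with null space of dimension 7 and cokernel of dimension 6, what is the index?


The Fredholm index is defined as ind(T) = dim(ker T) - dim(coker T)
= 7 - 6
= 1

1


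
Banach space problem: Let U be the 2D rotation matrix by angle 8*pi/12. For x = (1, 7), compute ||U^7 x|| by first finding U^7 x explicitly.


U is a rotation by theta = 8*pi/12
U^7 = rotation by 7*theta = 56*pi/12 = 8*pi/12 (mod 2*pi)
cos(8*pi/12) = -0.5000, sin(8*pi/12) = 0.8660
U^7 x = (-0.5000 * 1 - 0.8660 * 7, 0.8660 * 1 + -0.5000 * 7)
= (-6.5622, -2.6340)
||U^7 x|| = sqrt((-6.5622)^2 + (-2.6340)^2) = sqrt(50.0000) = 7.0711

7.0711


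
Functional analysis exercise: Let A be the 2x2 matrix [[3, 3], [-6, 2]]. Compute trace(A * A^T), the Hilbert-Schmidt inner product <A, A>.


trace(A * A^T) = sum of squares of all entries
= 3^2 + 3^2 + (-6)^2 + 2^2
= 9 + 9 + 36 + 4
= 58

58


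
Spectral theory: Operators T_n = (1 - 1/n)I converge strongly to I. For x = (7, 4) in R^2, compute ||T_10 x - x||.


T_10 x - x = (1 - 1/10)x - x = -x/10
||x|| = sqrt(65) = 8.0623
||T_10 x - x|| = ||x||/10 = 8.0623/10 = 0.8062

0.8062


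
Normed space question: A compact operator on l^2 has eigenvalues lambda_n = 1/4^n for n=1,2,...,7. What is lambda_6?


The eigenvalue formula gives lambda_6 = 1/4^6
= 1/4096
= 2.4414e-04

2.4414e-04


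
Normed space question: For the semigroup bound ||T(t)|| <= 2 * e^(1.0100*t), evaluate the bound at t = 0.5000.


||T(0.5000)|| <= 2 * exp(1.0100 * 0.5000)
= 2 * exp(0.5050)
= 2 * 1.6570
= 3.3140

3.3140


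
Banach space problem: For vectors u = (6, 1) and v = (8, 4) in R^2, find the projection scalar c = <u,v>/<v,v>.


Computing <u,v> = 6*8 + 1*4 = 52
Computing <v,v> = 8^2 + 4^2 = 80
Projection coefficient = 52/80 = 0.6500

0.6500


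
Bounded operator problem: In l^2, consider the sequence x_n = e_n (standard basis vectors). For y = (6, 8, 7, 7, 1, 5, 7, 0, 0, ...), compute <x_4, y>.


x_4 = e_4 is the standard basis vector with 1 in position 4.
<x_4, y> = y_4 = 7
As n -> infinity, <x_n, y> -> 0, confirming weak convergence of (x_n) to 0.

7


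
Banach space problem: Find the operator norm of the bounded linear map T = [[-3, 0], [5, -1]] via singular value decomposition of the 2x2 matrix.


A^T A = [[34, -5], [-5, 1]]
trace(A^T A) = 35, det(A^T A) = 9
discriminant = 35^2 - 4*9 = 1189
Largest eigenvalue of A^T A = (trace + sqrt(disc))/2 = 34.7409
||T|| = sqrt(34.7409) = 5.8941

5.8941


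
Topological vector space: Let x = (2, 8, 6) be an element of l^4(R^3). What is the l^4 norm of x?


The l^4 norm = (sum |x_i|^4)^(1/4)
Sum of 4th powers = 16 + 4096 + 1296 = 5408
||x||_4 = (5408)^(1/4) = 8.5755

8.5755


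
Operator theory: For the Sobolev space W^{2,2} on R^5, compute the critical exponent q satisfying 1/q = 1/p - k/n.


Using the Sobolev embedding formula: 1/q = 1/p - k/n
1/q = 1/2 - 2/5 = 1/10
q = 1/(1/10) = 10

10.0000


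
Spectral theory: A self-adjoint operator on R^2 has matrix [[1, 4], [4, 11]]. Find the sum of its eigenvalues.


For a self-adjoint (symmetric) matrix, the eigenvalues are real.
The sum of eigenvalues equals the trace of the matrix.
trace = 1 + 11 = 12

12


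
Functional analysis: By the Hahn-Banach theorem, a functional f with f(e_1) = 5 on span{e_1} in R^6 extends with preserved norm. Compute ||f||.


The norm of f is given by ||f|| = sup_{||x||=1} |f(x)|.
On span{e_1}, ||e_1|| = 1, so ||f|| = |f(e_1)| / ||e_1||
= |5| / 1 = 5.0000

5.0000


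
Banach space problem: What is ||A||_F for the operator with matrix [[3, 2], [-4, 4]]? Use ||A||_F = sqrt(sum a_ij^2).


||A||_F^2 = sum a_ij^2
= 3^2 + 2^2 + (-4)^2 + 4^2
= 9 + 4 + 16 + 16 = 45
||A||_F = sqrt(45) = 6.7082

6.7082


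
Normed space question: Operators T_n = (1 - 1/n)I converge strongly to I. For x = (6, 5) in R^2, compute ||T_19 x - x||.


T_19 x - x = (1 - 1/19)x - x = -x/19
||x|| = sqrt(61) = 7.8102
||T_19 x - x|| = ||x||/19 = 7.8102/19 = 0.4111

0.4111


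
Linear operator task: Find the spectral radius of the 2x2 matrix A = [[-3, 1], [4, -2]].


For a 2x2 matrix, eigenvalues satisfy lambda^2 - (trace)*lambda + det = 0
trace = -3 + -2 = -5
det = -3*-2 - 1*4 = 2
discriminant = (-5)^2 - 4*(2) = 17
spectral radius = max |eigenvalue| = 4.5616

4.5616


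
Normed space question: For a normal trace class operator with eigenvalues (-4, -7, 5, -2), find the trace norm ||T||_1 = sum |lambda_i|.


For a normal operator, singular values equal |eigenvalues|.
Trace norm = sum |lambda_i| = 4 + 7 + 5 + 2
= 18

18


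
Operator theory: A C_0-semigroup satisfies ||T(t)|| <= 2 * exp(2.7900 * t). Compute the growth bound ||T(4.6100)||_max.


||T(4.6100)|| <= 2 * exp(2.7900 * 4.6100)
= 2 * exp(12.8619)
= 2 * 385347.1903
= 770694.3807

770694.3807


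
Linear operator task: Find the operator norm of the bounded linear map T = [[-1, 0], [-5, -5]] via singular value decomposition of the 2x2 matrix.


A^T A = [[26, 25], [25, 25]]
trace(A^T A) = 51, det(A^T A) = 25
discriminant = 51^2 - 4*25 = 2501
Largest eigenvalue of A^T A = (trace + sqrt(disc))/2 = 50.5050
||T|| = sqrt(50.5050) = 7.1067

7.1067


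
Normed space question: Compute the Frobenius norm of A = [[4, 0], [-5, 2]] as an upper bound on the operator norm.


||A||_F^2 = sum a_ij^2
= 4^2 + 0^2 + (-5)^2 + 2^2
= 16 + 0 + 25 + 4 = 45
||A||_F = sqrt(45) = 6.7082

6.7082


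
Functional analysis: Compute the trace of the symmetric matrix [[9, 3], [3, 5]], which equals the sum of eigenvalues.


For a self-adjoint (symmetric) matrix, the eigenvalues are real.
The sum of eigenvalues equals the trace of the matrix.
trace = 9 + 5 = 14

14


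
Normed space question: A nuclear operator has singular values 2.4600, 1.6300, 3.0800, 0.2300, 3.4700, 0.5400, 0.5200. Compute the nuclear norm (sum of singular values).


The nuclear norm is the sum of all singular values.
||T||_1 = 2.4600 + 1.6300 + 3.0800 + 0.2300 + 3.4700 + 0.5400 + 0.5200
= 11.9300

11.9300


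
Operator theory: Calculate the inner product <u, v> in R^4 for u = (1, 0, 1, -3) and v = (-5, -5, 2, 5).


Computing the standard inner product <u, v> = sum u_i * v_i
= 1*-5 + 0*-5 + 1*2 + -3*5
= -5 + 0 + 2 + -15
= -18

-18


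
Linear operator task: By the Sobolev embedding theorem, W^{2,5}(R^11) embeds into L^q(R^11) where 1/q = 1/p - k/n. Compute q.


Using the Sobolev embedding formula: 1/q = 1/p - k/n
1/q = 1/5 - 2/11 = 1/55
q = 1/(1/55) = 55

55.0000


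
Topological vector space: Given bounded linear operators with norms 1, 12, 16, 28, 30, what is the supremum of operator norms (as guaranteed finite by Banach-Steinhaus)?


By the Uniform Boundedness Principle, the supremum of norms is finite.
sup_k ||T_k|| = max(1, 12, 16, 28, 30) = 30

30


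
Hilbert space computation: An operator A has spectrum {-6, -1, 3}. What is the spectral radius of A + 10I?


Spectrum of A + 10I = {4, 9, 13}
Spectral radius = max |lambda| over the shifted spectrum
= max(4, 9, 13) = 13

13


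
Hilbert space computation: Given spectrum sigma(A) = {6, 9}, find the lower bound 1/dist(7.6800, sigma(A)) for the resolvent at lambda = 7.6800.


dist(7.6800, {6, 9}) = min(|7.6800 - 6|, |7.6800 - 9|)
= min(1.6800, 1.3200) = 1.3200
Resolvent bound = 1/1.3200 = 0.7576

0.7576


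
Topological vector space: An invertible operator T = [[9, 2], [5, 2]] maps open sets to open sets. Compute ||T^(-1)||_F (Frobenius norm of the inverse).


det(T) = 9*2 - 2*5 = 8
T^(-1) = (1/8) * [[2, -2], [-5, 9]] = [[0.2500, -0.2500], [-0.6250, 1.1250]]
||T^(-1)||_F^2 = 0.2500^2 + (-0.2500)^2 + (-0.6250)^2 + 1.1250^2 = 1.7812
||T^(-1)||_F = sqrt(1.7812) = 1.3346

1.3346


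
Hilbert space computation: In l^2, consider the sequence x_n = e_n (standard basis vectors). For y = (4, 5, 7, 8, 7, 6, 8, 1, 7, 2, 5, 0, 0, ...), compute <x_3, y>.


x_3 = e_3 is the standard basis vector with 1 in position 3.
<x_3, y> = y_3 = 7
As n -> infinity, <x_n, y> -> 0, confirming weak convergence of (x_n) to 0.

7


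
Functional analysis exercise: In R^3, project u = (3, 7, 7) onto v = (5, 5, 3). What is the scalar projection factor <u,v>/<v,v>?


Computing <u,v> = 3*5 + 7*5 + 7*3 = 71
Computing <v,v> = 5^2 + 5^2 + 3^2 = 59
Projection coefficient = 71/59 = 1.2034

1.2034


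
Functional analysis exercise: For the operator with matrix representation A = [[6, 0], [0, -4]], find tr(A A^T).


trace(A * A^T) = sum of squares of all entries
= 6^2 + 0^2 + 0^2 + (-4)^2
= 36 + 0 + 0 + 16
= 52

52


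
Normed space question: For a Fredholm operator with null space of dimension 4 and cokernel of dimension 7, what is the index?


The Fredholm index is defined as ind(T) = dim(ker T) - dim(coker T)
= 4 - 7
= -3

-3


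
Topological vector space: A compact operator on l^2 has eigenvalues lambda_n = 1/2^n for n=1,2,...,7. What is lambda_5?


The eigenvalue formula gives lambda_5 = 1/2^5
= 1/32
= 0.0312

0.0312


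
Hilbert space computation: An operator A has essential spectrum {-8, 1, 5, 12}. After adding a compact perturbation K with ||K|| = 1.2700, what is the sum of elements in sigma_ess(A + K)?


By Weyl's theorem, the essential spectrum is invariant under compact perturbations.
sigma_ess(A + K) = sigma_ess(A) = {-8, 1, 5, 12}
Sum = -8 + 1 + 5 + 12 = 10

10


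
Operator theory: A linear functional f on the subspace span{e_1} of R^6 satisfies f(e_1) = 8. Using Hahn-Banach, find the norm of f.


The norm of f is given by ||f|| = sup_{||x||=1} |f(x)|.
On span{e_1}, ||e_1|| = 1, so ||f|| = |f(e_1)| / ||e_1||
= |8| / 1 = 8.0000

8.0000


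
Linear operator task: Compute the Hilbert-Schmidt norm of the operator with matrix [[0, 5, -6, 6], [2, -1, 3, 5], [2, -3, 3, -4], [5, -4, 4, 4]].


The Hilbert-Schmidt norm is sqrt(sum of squares of all entries).
Sum of squares = 0^2 + 5^2 + (-6)^2 + 6^2 + 2^2 + (-1)^2 + 3^2 + 5^2 + 2^2 + (-3)^2 + 3^2 + (-4)^2 + 5^2 + (-4)^2 + 4^2 + 4^2
= 0 + 25 + 36 + 36 + 4 + 1 + 9 + 25 + 4 + 9 + 9 + 16 + 25 + 16 + 16 + 16 = 247
||T||_HS = sqrt(247) = 15.7162

15.7162


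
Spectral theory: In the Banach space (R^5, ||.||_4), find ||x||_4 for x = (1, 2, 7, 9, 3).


The l^4 norm = (sum |x_i|^4)^(1/4)
Sum of 4th powers = 1 + 16 + 2401 + 6561 + 81 = 9060
||x||_4 = (9060)^(1/4) = 9.7562

9.7562


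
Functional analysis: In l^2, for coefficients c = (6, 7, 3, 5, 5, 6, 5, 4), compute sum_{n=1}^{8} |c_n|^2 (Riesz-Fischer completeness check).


sum |c_n|^2 = 6^2 + 7^2 + 3^2 + 5^2 + 5^2 + 6^2 + 5^2 + 4^2
= 36 + 49 + 9 + 25 + 25 + 36 + 25 + 16
= 221

221


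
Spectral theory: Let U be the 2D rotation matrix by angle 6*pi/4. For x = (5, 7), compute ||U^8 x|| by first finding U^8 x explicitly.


U is a rotation by theta = 6*pi/4
U^8 = rotation by 8*theta = 48*pi/4 = 0*pi/4 (mod 2*pi)
cos(0*pi/4) = 1.0000, sin(0*pi/4) = 0.0000
U^8 x = (1.0000 * 5 - 0.0000 * 7, 0.0000 * 5 + 1.0000 * 7)
= (5.0000, 7.0000)
||U^8 x|| = sqrt(5.0000^2 + 7.0000^2) = sqrt(74.0000) = 8.6023

8.6023


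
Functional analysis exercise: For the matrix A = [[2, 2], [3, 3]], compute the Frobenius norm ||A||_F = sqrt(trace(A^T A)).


||A||_F^2 = sum a_ij^2
= 2^2 + 2^2 + 3^2 + 3^2
= 4 + 4 + 9 + 9 = 26
||A||_F = sqrt(26) = 5.0990

5.0990


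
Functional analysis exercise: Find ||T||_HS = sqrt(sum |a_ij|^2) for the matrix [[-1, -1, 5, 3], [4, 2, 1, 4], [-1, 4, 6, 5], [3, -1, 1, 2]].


The Hilbert-Schmidt norm is sqrt(sum of squares of all entries).
Sum of squares = (-1)^2 + (-1)^2 + 5^2 + 3^2 + 4^2 + 2^2 + 1^2 + 4^2 + (-1)^2 + 4^2 + 6^2 + 5^2 + 3^2 + (-1)^2 + 1^2 + 2^2
= 1 + 1 + 25 + 9 + 16 + 4 + 1 + 16 + 1 + 16 + 36 + 25 + 9 + 1 + 1 + 4 = 166
||T||_HS = sqrt(166) = 12.8841

12.8841


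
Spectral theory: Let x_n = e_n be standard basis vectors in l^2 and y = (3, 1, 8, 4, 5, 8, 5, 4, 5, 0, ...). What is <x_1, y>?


x_1 = e_1 is the standard basis vector with 1 in position 1.
<x_1, y> = y_1 = 3
As n -> infinity, <x_n, y> -> 0, confirming weak convergence of (x_n) to 0.

3


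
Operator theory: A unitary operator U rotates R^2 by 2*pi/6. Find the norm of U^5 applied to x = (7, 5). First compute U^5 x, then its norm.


U is a rotation by theta = 2*pi/6
U^5 = rotation by 5*theta = 10*pi/6
cos(10*pi/6) = 0.5000, sin(10*pi/6) = -0.8660
U^5 x = (0.5000 * 7 - -0.8660 * 5, -0.8660 * 7 + 0.5000 * 5)
= (7.8301, -3.5622)
||U^5 x|| = sqrt(7.8301^2 + (-3.5622)^2) = sqrt(74.0000) = 8.6023

8.6023


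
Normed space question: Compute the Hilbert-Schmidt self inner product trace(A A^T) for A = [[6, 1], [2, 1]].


trace(A * A^T) = sum of squares of all entries
= 6^2 + 1^2 + 2^2 + 1^2
= 36 + 1 + 4 + 1
= 42

42


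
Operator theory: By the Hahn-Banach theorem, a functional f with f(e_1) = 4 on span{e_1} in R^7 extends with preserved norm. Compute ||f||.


The norm of f is given by ||f|| = sup_{||x||=1} |f(x)|.
On span{e_1}, ||e_1|| = 1, so ||f|| = |f(e_1)| / ||e_1||
= |4| / 1 = 4.0000

4.0000


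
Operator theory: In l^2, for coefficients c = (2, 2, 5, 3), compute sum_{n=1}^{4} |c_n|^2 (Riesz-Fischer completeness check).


sum |c_n|^2 = 2^2 + 2^2 + 5^2 + 3^2
= 4 + 4 + 25 + 9
= 42

42


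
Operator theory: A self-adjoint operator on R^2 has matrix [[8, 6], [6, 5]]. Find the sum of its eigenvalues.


For a self-adjoint (symmetric) matrix, the eigenvalues are real.
The sum of eigenvalues equals the trace of the matrix.
trace = 8 + 5 = 13

13


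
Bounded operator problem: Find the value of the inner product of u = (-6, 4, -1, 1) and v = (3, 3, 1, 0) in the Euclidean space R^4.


Computing the standard inner product <u, v> = sum u_i * v_i
= -6*3 + 4*3 + -1*1 + 1*0
= -18 + 12 + -1 + 0
= -7

-7


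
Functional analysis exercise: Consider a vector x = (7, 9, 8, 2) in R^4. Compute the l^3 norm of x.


The l^3 norm = (sum |x_i|^3)^(1/3)
Sum of 3th powers = 343 + 729 + 512 + 8 = 1592
||x||_3 = (1592)^(1/3) = 11.6765

11.6765


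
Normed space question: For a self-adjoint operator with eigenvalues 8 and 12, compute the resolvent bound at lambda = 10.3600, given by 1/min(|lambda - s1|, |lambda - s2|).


dist(10.3600, {8, 12}) = min(|10.3600 - 8|, |10.3600 - 12|)
= min(2.3600, 1.6400) = 1.6400
Resolvent bound = 1/1.6400 = 0.6098

0.6098


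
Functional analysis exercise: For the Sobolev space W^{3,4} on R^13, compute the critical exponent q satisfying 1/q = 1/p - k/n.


Using the Sobolev embedding formula: 1/q = 1/p - k/n
1/q = 1/4 - 3/13 = 1/52
q = 1/(1/52) = 52

52.0000


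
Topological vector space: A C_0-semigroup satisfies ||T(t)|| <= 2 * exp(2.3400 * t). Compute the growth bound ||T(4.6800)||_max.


||T(4.6800)|| <= 2 * exp(2.3400 * 4.6800)
= 2 * exp(10.9512)
= 2 * 57022.4312
= 114044.8625

114044.8625


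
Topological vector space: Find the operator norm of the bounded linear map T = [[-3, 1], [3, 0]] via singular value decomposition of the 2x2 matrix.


A^T A = [[18, -3], [-3, 1]]
trace(A^T A) = 19, det(A^T A) = 9
discriminant = 19^2 - 4*9 = 325
Largest eigenvalue of A^T A = (trace + sqrt(disc))/2 = 18.5139
||T|| = sqrt(18.5139) = 4.3028

4.3028


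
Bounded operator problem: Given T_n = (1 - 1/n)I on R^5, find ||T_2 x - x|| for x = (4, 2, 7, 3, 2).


T_2 x - x = (1 - 1/2)x - x = -x/2
||x|| = sqrt(82) = 9.0554
||T_2 x - x|| = ||x||/2 = 9.0554/2 = 4.5277

4.5277


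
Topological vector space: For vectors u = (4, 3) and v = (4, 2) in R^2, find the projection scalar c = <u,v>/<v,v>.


Computing <u,v> = 4*4 + 3*2 = 22
Computing <v,v> = 4^2 + 2^2 = 20
Projection coefficient = 22/20 = 1.1000

1.1000


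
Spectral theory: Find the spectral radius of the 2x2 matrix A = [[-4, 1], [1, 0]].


For a 2x2 matrix, eigenvalues satisfy lambda^2 - (trace)*lambda + det = 0
trace = -4 + 0 = -4
det = -4*0 - 1*1 = -1
discriminant = (-4)^2 - 4*(-1) = 20
spectral radius = max |eigenvalue| = 4.2361

4.2361


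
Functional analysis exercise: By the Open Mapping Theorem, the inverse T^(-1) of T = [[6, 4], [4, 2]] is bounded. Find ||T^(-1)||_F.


det(T) = 6*2 - 4*4 = -4
T^(-1) = (1/-4) * [[2, -4], [-4, 6]] = [[-0.5000, 1.0000], [1.0000, -1.5000]]
||T^(-1)||_F^2 = (-0.5000)^2 + 1.0000^2 + 1.0000^2 + (-1.5000)^2 = 4.5000
||T^(-1)||_F = sqrt(4.5000) = 2.1213

2.1213


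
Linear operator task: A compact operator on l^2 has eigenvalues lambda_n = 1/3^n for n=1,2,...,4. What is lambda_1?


The eigenvalue formula gives lambda_1 = 1/3^1
= 1/3
= 0.3333

0.3333


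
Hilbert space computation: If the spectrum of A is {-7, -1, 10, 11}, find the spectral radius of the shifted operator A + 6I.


Spectrum of A + 6I = {-1, 5, 16, 17}
Spectral radius = max |lambda| over the shifted spectrum
= max(1, 5, 16, 17) = 17

17


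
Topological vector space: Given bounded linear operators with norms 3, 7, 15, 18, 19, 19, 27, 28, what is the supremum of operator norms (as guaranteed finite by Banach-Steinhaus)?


By the Uniform Boundedness Principle, the supremum of norms is finite.
sup_k ||T_k|| = max(3, 7, 15, 18, 19, 19, 27, 28) = 28

28


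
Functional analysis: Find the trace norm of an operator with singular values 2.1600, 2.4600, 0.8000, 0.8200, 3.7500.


The nuclear norm is the sum of all singular values.
||T||_1 = 2.1600 + 2.4600 + 0.8000 + 0.8200 + 3.7500
= 9.9900

9.9900


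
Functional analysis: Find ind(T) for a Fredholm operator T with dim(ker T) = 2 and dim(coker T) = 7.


The Fredholm index is defined as ind(T) = dim(ker T) - dim(coker T)
= 2 - 7
= -5

-5


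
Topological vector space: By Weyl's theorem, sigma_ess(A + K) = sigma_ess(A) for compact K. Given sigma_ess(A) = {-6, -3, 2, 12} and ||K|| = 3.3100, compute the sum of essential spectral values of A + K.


By Weyl's theorem, the essential spectrum is invariant under compact perturbations.
sigma_ess(A + K) = sigma_ess(A) = {-6, -3, 2, 12}
Sum = -6 + -3 + 2 + 12 = 5

5


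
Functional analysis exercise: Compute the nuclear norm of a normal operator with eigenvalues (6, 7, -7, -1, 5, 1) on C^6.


For a normal operator, singular values equal |eigenvalues|.
Trace norm = sum |lambda_i| = 6 + 7 + 7 + 1 + 5 + 1
= 27

27


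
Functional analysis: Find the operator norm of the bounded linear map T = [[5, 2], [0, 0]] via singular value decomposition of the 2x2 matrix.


A^T A = [[25, 10], [10, 4]]
trace(A^T A) = 29, det(A^T A) = 0
discriminant = 29^2 - 4*0 = 841
Largest eigenvalue of A^T A = (trace + sqrt(disc))/2 = 29.0000
||T|| = sqrt(29.0000) = 5.3852

5.3852


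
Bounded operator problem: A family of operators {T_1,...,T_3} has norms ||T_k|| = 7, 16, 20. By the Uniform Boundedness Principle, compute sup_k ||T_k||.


By the Uniform Boundedness Principle, the supremum of norms is finite.
sup_k ||T_k|| = max(7, 16, 20) = 20

20


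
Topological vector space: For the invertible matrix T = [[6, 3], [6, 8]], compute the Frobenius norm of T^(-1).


det(T) = 6*8 - 3*6 = 30
T^(-1) = (1/30) * [[8, -3], [-6, 6]] = [[0.2667, -0.1000], [-0.2000, 0.2000]]
||T^(-1)||_F^2 = 0.2667^2 + (-0.1000)^2 + (-0.2000)^2 + 0.2000^2 = 0.1611
||T^(-1)||_F = sqrt(0.1611) = 0.4014

0.4014


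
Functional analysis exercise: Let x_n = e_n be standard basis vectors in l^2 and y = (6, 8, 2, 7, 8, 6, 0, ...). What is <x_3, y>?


x_3 = e_3 is the standard basis vector with 1 in position 3.
<x_3, y> = y_3 = 2
As n -> infinity, <x_n, y> -> 0, confirming weak convergence of (x_n) to 0.

2


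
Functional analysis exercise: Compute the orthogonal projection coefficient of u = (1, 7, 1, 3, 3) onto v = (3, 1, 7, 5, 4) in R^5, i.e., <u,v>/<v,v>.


Computing <u,v> = 1*3 + 7*1 + 1*7 + 3*5 + 3*4 = 44
Computing <v,v> = 3^2 + 1^2 + 7^2 + 5^2 + 4^2 = 100
Projection coefficient = 44/100 = 0.4400

0.4400


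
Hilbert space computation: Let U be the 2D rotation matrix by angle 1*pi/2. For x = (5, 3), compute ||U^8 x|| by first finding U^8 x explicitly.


U is a rotation by theta = 1*pi/2
U^8 = rotation by 8*theta = 8*pi/2 = 0*pi/2 (mod 2*pi)
cos(0*pi/2) = 1.0000, sin(0*pi/2) = 0.0000
U^8 x = (1.0000 * 5 - 0.0000 * 3, 0.0000 * 5 + 1.0000 * 3)
= (5.0000, 3.0000)
||U^8 x|| = sqrt(5.0000^2 + 3.0000^2) = sqrt(34.0000) = 5.8310

5.8310


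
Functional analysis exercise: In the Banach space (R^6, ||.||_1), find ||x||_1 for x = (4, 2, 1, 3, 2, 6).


The l^1 norm equals the sum of absolute values of all components.
||x||_1 = 4 + 2 + 1 + 3 + 2 + 6
= 18

18.0000


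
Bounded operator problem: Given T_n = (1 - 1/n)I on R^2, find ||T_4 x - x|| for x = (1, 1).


T_4 x - x = (1 - 1/4)x - x = -x/4
||x|| = sqrt(2) = 1.4142
||T_4 x - x|| = ||x||/4 = 1.4142/4 = 0.3536

0.3536


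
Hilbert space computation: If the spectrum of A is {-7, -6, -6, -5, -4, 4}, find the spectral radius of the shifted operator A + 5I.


Spectrum of A + 5I = {-2, -1, -1, 0, 1, 9}
Spectral radius = max |lambda| over the shifted spectrum
= max(2, 1, 1, 0, 1, 9) = 9

9


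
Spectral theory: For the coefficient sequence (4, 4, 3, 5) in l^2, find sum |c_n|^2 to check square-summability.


sum |c_n|^2 = 4^2 + 4^2 + 3^2 + 5^2
= 16 + 16 + 9 + 25
= 66

66


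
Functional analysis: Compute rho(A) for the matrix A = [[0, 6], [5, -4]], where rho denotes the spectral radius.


For a 2x2 matrix, eigenvalues satisfy lambda^2 - (trace)*lambda + det = 0
trace = 0 + -4 = -4
det = 0*-4 - 6*5 = -30
discriminant = (-4)^2 - 4*(-30) = 136
spectral radius = max |eigenvalue| = 7.8310

7.8310


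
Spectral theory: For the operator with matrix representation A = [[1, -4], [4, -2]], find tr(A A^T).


trace(A * A^T) = sum of squares of all entries
= 1^2 + (-4)^2 + 4^2 + (-2)^2
= 1 + 16 + 16 + 4
= 37

37


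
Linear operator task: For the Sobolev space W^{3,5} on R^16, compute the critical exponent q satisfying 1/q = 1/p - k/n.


Using the Sobolev embedding formula: 1/q = 1/p - k/n
1/q = 1/5 - 3/16 = 1/80
q = 1/(1/80) = 80

80.0000


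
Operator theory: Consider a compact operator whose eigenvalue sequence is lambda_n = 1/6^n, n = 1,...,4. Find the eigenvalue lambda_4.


The eigenvalue formula gives lambda_4 = 1/6^4
= 1/1296
= 7.7160e-04

7.7160e-04


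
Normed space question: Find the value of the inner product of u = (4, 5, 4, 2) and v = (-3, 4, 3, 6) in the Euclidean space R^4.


Computing the standard inner product <u, v> = sum u_i * v_i
= 4*-3 + 5*4 + 4*3 + 2*6
= -12 + 20 + 12 + 12
= 32

32


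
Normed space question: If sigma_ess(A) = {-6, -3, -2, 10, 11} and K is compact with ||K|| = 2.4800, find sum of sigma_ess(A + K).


By Weyl's theorem, the essential spectrum is invariant under compact perturbations.
sigma_ess(A + K) = sigma_ess(A) = {-6, -3, -2, 10, 11}
Sum = -6 + -3 + -2 + 10 + 11 = 10

10


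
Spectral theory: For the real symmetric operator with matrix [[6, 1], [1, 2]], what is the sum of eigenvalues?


For a self-adjoint (symmetric) matrix, the eigenvalues are real.
The sum of eigenvalues equals the trace of the matrix.
trace = 6 + 2 = 8

8


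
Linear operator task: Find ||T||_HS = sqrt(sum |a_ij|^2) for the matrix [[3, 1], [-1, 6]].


The Hilbert-Schmidt norm is sqrt(sum of squares of all entries).
Sum of squares = 3^2 + 1^2 + (-1)^2 + 6^2
= 9 + 1 + 1 + 36 = 47
||T||_HS = sqrt(47) = 6.8557

6.8557


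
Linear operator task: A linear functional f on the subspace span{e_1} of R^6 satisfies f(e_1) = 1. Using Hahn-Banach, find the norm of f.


The norm of f is given by ||f|| = sup_{||x||=1} |f(x)|.
On span{e_1}, ||e_1|| = 1, so ||f|| = |f(e_1)| / ||e_1||
= |1| / 1 = 1.0000

1.0000


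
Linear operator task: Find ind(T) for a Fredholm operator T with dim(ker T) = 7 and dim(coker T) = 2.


The Fredholm index is defined as ind(T) = dim(ker T) - dim(coker T)
= 7 - 2
= 5

5


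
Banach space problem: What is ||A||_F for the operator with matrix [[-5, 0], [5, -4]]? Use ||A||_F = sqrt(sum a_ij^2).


||A||_F^2 = sum a_ij^2
= (-5)^2 + 0^2 + 5^2 + (-4)^2
= 25 + 0 + 25 + 16 = 66
||A||_F = sqrt(66) = 8.1240

8.1240


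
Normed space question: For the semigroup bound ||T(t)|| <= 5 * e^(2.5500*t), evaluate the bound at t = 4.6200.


||T(4.6200)|| <= 5 * exp(2.5500 * 4.6200)
= 5 * exp(11.7810)
= 5 * 130744.4587
= 653722.2934

653722.2934


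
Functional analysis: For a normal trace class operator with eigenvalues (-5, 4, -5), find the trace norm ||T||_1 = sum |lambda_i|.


For a normal operator, singular values equal |eigenvalues|.
Trace norm = sum |lambda_i| = 5 + 4 + 5
= 14

14


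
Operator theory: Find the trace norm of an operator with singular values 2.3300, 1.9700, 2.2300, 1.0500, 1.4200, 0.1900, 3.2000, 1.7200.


The nuclear norm is the sum of all singular values.
||T||_1 = 2.3300 + 1.9700 + 2.2300 + 1.0500 + 1.4200 + 0.1900 + 3.2000 + 1.7200
= 14.1100

14.1100


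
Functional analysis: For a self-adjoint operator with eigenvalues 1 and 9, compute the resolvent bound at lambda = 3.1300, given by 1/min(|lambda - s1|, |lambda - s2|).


dist(3.1300, {1, 9}) = min(|3.1300 - 1|, |3.1300 - 9|)
= min(2.1300, 5.8700) = 2.1300
Resolvent bound = 1/2.1300 = 0.4695

0.4695


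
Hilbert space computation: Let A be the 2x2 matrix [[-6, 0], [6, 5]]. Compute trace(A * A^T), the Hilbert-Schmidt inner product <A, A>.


trace(A * A^T) = sum of squares of all entries
= (-6)^2 + 0^2 + 6^2 + 5^2
= 36 + 0 + 36 + 25
= 97

97


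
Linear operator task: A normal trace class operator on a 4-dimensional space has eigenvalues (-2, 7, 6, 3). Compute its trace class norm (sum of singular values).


For a normal operator, singular values equal |eigenvalues|.
Trace norm = sum |lambda_i| = 2 + 7 + 6 + 3
= 18

18


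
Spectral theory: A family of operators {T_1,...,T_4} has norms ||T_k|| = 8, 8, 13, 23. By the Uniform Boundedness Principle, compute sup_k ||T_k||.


By the Uniform Boundedness Principle, the supremum of norms is finite.
sup_k ||T_k|| = max(8, 8, 13, 23) = 23

23


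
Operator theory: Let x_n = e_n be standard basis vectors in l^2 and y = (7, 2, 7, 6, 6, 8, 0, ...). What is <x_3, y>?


x_3 = e_3 is the standard basis vector with 1 in position 3.
<x_3, y> = y_3 = 7
As n -> infinity, <x_n, y> -> 0, confirming weak convergence of (x_n) to 0.

7


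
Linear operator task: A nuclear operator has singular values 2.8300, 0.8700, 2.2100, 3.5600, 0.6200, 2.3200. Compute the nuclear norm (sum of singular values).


The nuclear norm is the sum of all singular values.
||T||_1 = 2.8300 + 0.8700 + 2.2100 + 3.5600 + 0.6200 + 2.3200
= 12.4100

12.4100


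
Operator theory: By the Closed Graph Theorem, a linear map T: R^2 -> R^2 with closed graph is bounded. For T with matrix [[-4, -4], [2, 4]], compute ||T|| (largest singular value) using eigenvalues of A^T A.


A^T A = [[20, 24], [24, 32]]
trace(A^T A) = 52, det(A^T A) = 64
discriminant = 52^2 - 4*64 = 2448
Largest eigenvalue of A^T A = (trace + sqrt(disc))/2 = 50.7386
||T|| = sqrt(50.7386) = 7.1231

7.1231


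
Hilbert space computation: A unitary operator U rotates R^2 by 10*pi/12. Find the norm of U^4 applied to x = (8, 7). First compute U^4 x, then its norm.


U is a rotation by theta = 10*pi/12
U^4 = rotation by 4*theta = 40*pi/12 = 16*pi/12 (mod 2*pi)
cos(16*pi/12) = -0.5000, sin(16*pi/12) = -0.8660
U^4 x = (-0.5000 * 8 - -0.8660 * 7, -0.8660 * 8 + -0.5000 * 7)
= (2.0622, -10.4282)
||U^4 x|| = sqrt(2.0622^2 + (-10.4282)^2) = sqrt(113.0000) = 10.6301

10.6301


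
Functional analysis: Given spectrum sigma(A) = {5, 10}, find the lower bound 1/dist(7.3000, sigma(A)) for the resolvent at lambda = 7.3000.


dist(7.3000, {5, 10}) = min(|7.3000 - 5|, |7.3000 - 10|)
= min(2.3000, 2.7000) = 2.3000
Resolvent bound = 1/2.3000 = 0.4348

0.4348


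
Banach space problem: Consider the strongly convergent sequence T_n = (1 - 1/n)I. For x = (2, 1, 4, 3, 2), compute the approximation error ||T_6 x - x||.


T_6 x - x = (1 - 1/6)x - x = -x/6
||x|| = sqrt(34) = 5.8310
||T_6 x - x|| = ||x||/6 = 5.8310/6 = 0.9718

0.9718


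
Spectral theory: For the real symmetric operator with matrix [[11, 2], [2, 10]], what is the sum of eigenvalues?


For a self-adjoint (symmetric) matrix, the eigenvalues are real.
The sum of eigenvalues equals the trace of the matrix.
trace = 11 + 10 = 21

21


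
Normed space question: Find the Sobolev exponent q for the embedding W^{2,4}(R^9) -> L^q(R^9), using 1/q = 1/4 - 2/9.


Using the Sobolev embedding formula: 1/q = 1/p - k/n
1/q = 1/4 - 2/9 = 1/36
q = 1/(1/36) = 36

36.0000


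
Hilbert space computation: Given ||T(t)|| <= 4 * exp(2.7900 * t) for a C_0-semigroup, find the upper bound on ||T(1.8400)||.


||T(1.8400)|| <= 4 * exp(2.7900 * 1.8400)
= 4 * exp(5.1336)
= 4 * 169.6267
= 678.5067

678.5067


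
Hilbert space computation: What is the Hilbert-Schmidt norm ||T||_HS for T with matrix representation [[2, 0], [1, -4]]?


The Hilbert-Schmidt norm is sqrt(sum of squares of all entries).
Sum of squares = 2^2 + 0^2 + 1^2 + (-4)^2
= 4 + 0 + 1 + 16 = 21
||T||_HS = sqrt(21) = 4.5826

4.5826
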